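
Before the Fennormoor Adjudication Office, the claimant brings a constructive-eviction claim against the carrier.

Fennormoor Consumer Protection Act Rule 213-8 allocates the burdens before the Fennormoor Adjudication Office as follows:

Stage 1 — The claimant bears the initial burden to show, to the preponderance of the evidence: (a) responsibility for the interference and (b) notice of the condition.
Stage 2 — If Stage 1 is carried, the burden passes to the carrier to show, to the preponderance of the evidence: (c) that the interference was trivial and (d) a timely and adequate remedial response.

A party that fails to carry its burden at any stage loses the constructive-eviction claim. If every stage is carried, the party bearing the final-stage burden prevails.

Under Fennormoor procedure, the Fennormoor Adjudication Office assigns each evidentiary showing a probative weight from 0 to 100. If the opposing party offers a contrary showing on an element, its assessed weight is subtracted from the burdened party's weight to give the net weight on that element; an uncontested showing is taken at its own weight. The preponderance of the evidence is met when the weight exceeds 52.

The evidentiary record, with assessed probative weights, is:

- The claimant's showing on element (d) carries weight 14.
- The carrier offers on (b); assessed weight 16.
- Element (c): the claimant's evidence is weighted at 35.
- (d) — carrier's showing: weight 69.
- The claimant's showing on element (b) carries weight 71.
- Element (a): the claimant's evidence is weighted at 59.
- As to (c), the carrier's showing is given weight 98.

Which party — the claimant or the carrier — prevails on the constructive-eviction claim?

carrier

Stage 1 (claimant, the preponderance of the evidence, weight exceeds 52): (a) 59 > 52 — meets; (b) net 71−16=55 > 52 — meets.
  Stage 1 is satisfied; the onus moves to the carrier.
Stage 2 (carrier, the preponderance of the evidence, weight exceeds 52): (c) net 98−35=63 > 52 — meets; (d) net 69−14=55 > 52 — meets.
  The carrier carries the last stage.
All stages carried — the carrier prevails.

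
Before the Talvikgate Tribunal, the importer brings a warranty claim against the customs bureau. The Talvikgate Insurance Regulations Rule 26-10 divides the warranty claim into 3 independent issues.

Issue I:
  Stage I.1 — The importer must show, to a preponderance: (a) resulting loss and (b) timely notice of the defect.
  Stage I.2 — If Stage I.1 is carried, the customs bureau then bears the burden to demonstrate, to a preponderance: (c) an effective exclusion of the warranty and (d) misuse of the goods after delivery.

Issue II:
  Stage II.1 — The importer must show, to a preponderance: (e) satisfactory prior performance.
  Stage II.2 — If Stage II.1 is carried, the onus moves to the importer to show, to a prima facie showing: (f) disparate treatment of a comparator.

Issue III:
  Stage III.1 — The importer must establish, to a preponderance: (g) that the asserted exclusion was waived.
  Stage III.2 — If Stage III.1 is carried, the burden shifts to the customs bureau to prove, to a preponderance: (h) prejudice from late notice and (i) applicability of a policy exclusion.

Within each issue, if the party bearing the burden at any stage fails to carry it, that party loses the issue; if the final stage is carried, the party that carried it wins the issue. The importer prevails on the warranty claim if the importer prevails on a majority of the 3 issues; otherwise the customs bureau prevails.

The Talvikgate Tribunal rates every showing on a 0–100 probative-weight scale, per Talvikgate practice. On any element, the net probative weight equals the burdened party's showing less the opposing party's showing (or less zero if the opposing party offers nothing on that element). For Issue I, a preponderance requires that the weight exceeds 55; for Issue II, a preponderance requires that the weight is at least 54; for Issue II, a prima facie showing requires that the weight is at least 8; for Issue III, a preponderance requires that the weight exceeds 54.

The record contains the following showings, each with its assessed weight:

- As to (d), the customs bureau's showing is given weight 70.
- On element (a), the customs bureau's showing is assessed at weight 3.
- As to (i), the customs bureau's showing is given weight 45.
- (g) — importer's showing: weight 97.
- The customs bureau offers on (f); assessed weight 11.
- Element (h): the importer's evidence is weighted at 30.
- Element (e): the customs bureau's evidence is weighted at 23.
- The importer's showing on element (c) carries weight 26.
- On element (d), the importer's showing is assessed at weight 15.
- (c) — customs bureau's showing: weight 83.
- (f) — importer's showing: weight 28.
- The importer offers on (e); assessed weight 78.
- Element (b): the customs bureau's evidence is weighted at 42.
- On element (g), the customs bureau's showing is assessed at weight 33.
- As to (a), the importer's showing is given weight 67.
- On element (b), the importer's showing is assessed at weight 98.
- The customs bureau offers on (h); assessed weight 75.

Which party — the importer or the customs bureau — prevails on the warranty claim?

— Issue I —
Stage I.1 — burden on importer; standard: a preponderance (weight exceeds 55).
    (a): 67 − 3 = 64 > 55 [met]
    (b): 98 − 42 = 56 > 55 [met]
  Stage I.1 carried; the burden shifts to the customs bureau.
Stage I.2 — burden on customs bureau; standard: a preponderance (weight exceeds 55).
    (c): 83 − 26 = 57 > 55 [met]
    (d): 70 − 15 = 55 ≤ 55 [not met]
  Stage I.2 not carried; the customs bureau fails its burden.
So the importer prevails on this issue.
— Issue II —
At Stage II.1 the importer must meet a preponderance (weight is at least 54): on (e) the weight is 78 less the opposing 23 gives net 55, ≥ 54, so (e) meets the standard.
  Stage II.1 is satisfied; the importer continues to bear the burden.
At Stage II.2 the importer must meet a prima facie showing (weight is at least 8): on (f) the weight is 28 less the opposing 11 gives net 17, ≥ 8, so (f) meets the standard.
  Stage II.2 carried; the final stage is satisfied.
With every stage satisfied, the importer prevails on this issue.
— Issue III —
At Stage III.1 the importer must meet a preponderance (weight exceeds 54): on (g) the weight is 97 less the opposing 33 gives net 64, which does exceed 54, so (g) meets the standard.
  Stage III.1 is satisfied; the onus moves to the customs bureau.
At Stage III.2 the customs bureau must meet a preponderance (weight exceeds 54): on (h) the weight is 75 less the opposing 30 gives net 45, which does not exceed 54, so (h) does not meet the standard; on (i) the weight is 45, ≤ 54, so (i) does not meet the standard.
  The customs bureau does not carry Stage III.2.
The analysis ends at Stage III.2; the importer prevails on this issue.
Per-issue: Issue I → importer; Issue II → importer; Issue III → importer. The importer must prevail on a majority of issues; overall, the importer prevails.

importer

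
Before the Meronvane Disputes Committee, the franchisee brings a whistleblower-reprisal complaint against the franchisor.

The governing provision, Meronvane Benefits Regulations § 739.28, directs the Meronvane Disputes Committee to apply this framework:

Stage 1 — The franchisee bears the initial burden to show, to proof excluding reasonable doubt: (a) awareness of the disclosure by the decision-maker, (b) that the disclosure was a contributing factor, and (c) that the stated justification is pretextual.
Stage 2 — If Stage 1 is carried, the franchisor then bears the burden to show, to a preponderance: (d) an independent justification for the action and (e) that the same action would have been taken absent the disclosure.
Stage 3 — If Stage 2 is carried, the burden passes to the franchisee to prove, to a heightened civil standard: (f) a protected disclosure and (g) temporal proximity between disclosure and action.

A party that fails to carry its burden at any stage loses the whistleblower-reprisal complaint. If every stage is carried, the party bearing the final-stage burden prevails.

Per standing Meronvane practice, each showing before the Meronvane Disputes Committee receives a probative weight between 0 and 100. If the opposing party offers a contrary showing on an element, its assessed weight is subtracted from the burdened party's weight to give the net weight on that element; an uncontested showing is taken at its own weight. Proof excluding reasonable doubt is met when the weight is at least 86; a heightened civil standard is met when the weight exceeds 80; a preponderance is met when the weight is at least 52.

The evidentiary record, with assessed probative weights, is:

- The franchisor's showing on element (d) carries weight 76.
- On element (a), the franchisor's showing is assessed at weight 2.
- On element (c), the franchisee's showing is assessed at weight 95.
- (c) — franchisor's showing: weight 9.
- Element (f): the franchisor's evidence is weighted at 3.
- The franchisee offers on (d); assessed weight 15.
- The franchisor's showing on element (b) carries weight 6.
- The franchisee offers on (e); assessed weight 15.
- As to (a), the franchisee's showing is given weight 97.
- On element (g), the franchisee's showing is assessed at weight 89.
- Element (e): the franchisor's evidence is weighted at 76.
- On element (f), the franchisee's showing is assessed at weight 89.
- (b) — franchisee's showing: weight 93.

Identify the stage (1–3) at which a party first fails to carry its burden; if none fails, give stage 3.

At Stage 1 the franchisee must meet proof excluding reasonable doubt (weight is at least 86): on (a) the weight is 97 less the opposing 2 gives net 95, which does reach 86, so (a) meets the standard; on (b) the weight is 93 less the opposing 6 gives net 87, ≥ 86, so (b) meets the standard; on (c) the weight is 95 less the opposing 9 gives net 86, which does reach 86, so (c) meets the standard.
  The franchisee carries Stage 1; the franchisor now bears the burden.
At Stage 2 the franchisor must meet a preponderance (weight is at least 52): on (d) the weight is 76 less the opposing 15 gives net 61, ≥ 52, so (d) meets the standard; on (e) the weight is 76 less the opposing 15 gives net 61, which does reach 52, so (e) meets the standard.
  All elements met. The burden passes to the franchisee.
At Stage 3 the franchisee must meet a heightened civil standard (weight exceeds 80): on (f) the weight is 89 less the opposing 3 gives net 86, > 80, so (f) meets the standard; on (g) the weight is 89, which does exceed 80, so (g) meets the standard.
  Stage 3 carried; the final stage is satisfied.
Every stage carried; the franchisee prevails.

stage 3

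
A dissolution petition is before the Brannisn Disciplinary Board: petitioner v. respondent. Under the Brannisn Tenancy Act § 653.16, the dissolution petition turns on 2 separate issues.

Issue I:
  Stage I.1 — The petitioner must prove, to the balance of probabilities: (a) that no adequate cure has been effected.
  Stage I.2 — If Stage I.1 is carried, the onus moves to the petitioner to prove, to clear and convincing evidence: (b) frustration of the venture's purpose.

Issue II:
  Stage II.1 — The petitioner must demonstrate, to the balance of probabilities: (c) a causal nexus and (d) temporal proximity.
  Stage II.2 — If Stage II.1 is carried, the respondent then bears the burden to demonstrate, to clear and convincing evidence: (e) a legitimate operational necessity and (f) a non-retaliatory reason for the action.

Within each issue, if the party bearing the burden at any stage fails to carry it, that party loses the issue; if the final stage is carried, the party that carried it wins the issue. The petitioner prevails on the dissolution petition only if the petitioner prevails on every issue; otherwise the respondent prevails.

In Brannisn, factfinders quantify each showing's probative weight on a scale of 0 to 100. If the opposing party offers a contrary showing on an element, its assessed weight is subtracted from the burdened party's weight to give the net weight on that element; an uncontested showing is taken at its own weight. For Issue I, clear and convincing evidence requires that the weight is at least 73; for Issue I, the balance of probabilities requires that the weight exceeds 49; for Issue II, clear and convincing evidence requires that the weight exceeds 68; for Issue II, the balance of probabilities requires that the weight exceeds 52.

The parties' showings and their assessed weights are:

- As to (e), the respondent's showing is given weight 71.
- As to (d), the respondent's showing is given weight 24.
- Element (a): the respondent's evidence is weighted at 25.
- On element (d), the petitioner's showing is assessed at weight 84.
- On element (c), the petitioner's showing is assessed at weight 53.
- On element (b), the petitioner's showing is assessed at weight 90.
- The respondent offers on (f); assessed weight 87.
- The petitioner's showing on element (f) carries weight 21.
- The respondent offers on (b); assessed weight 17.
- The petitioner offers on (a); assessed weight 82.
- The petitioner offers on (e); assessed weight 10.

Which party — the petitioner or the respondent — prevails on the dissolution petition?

— Issue I —
Stage I.1 — burden on petitioner; standard: the balance of probabilities (weight exceeds 49).
    (a): 82 − 25 = 57 > 49 [met]
  Stage I.1 is satisfied; the petitioner continues to bear the burden.
Stage I.2 — burden on petitioner; standard: clear and convincing evidence (weight is at least 73).
    (b): 90 − 17 = 73 ≥ 73 [met]
  The petitioner carries the last stage.
Every stage carried; the petitioner prevails on this issue.
— Issue II —
Stage II.1 — burden on petitioner; standard: the balance of probabilities (weight exceeds 52).
    (c): 53 > 52 [met]
    (d): 84 − 24 = 60 > 52 [met]
  Stage II.1 is satisfied; the onus moves to the respondent.
Stage II.2 — burden on respondent; standard: clear and convincing evidence (weight exceeds 68).
    (e): 71 − 10 = 61 ≤ 68 [not met]
    (f): 87 − 21 = 66 ≤ 68 [not met]
  Not every element is met, so the respondent fails to carry Stage II.2.
The petitioner prevails on this issue.
Per-issue: Issue I → petitioner; Issue II → petitioner. The petitioner must prevail on every issue; overall, the petitioner prevails.

petitioner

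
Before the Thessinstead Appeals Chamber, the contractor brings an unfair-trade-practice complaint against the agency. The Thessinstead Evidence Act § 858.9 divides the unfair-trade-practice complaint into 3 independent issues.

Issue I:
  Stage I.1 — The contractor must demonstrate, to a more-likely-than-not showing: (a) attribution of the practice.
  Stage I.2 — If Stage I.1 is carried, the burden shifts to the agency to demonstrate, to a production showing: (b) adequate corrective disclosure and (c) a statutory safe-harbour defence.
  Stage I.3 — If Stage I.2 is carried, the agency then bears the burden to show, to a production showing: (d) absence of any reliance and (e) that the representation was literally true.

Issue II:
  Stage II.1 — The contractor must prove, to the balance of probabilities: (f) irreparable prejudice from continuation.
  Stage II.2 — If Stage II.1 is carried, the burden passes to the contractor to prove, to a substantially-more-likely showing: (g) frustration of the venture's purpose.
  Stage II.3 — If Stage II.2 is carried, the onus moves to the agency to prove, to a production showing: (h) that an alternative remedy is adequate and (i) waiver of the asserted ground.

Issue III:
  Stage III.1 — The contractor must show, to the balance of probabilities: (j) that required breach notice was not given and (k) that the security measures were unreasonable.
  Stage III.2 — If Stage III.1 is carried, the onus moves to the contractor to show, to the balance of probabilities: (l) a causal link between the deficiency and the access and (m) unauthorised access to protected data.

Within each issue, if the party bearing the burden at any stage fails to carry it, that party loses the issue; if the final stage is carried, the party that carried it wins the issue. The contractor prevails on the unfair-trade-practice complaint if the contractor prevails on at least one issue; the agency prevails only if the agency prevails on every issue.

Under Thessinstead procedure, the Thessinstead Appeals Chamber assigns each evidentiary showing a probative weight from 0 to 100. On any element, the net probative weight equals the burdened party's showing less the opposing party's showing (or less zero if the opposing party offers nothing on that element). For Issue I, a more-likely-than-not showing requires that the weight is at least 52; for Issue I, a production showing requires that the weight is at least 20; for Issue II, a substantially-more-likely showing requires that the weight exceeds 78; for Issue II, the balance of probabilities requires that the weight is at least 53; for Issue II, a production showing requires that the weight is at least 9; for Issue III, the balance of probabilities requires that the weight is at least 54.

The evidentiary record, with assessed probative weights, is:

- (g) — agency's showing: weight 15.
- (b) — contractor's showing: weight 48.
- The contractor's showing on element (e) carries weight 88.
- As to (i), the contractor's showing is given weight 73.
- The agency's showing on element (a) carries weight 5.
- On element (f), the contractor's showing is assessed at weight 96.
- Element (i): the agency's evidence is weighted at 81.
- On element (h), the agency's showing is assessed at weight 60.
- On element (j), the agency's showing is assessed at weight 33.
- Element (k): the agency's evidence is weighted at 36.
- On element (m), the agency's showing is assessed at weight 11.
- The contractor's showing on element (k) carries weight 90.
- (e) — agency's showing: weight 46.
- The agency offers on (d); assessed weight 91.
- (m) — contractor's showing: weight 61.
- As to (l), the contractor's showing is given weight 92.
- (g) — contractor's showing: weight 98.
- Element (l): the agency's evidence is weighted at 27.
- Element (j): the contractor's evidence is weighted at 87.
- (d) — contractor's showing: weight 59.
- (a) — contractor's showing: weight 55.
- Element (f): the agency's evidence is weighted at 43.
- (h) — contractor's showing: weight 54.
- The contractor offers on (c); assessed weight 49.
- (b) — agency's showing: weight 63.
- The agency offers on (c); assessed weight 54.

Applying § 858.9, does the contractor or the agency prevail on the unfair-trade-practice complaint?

contractor

— Issue I —
Stage I.1 (contractor, a more-likely-than-not showing, weight is at least 52): (a) net 55−5=50 < 52 — fails.
  Not every element is met, so the contractor fails to carry Stage I.1.
The agency prevails on this issue.
— Issue II —
At Stage II.1 the contractor must meet the balance of probabilities (weight is at least 53): on (f) the weight is 96 less the opposing 43 gives net 53, ≥ 53, so (f) meets the standard.
  Stage II.1 carried; the burden remains with the contractor.
At Stage II.2 the contractor must meet a substantially-more-likely showing (weight exceeds 78): on (g) the weight is 98 less the opposing 15 gives net 83, which does exceed 78, so (g) meets the standard.
  The contractor carries Stage II.2; the agency now bears the burden.
At Stage II.3 the agency must meet a production showing (weight is at least 9): on (h) the weight is 60 less the opposing 54 gives net 6, which does not reach 9, so (h) does not meet the standard; on (i) the weight is 81 less the opposing 73 gives net 8, which does not reach 9, so (i) does not meet the standard.
  Stage II.3 not carried; the agency fails its burden.
So the contractor prevails on this issue.
— Issue III —
At Stage III.1 the contractor must meet the balance of probabilities (weight is at least 54): on (j) the weight is 87 less the opposing 33 gives net 54, ≥ 54, so (j) meets the standard; on (k) the weight is 90 less the opposing 36 gives net 54, which does reach 54, so (k) meets the standard.
  Stage III.1 is satisfied; the contractor continues to bear the burden.
At Stage III.2 the contractor must meet the balance of probabilities (weight is at least 54): on (l) the weight is 92 less the opposing 27 gives net 65, ≥ 54, so (l) meets the standard; on (m) the weight is 61 less the opposing 11 gives net 50, which does not reach 54, so (m) does not meet the standard.
  The contractor does not carry Stage III.2.
The agency prevails on this issue.
Per-issue: Issue I → agency; Issue II → contractor; Issue III → agency. The contractor must prevail on at least one issue; overall, the contractor prevails.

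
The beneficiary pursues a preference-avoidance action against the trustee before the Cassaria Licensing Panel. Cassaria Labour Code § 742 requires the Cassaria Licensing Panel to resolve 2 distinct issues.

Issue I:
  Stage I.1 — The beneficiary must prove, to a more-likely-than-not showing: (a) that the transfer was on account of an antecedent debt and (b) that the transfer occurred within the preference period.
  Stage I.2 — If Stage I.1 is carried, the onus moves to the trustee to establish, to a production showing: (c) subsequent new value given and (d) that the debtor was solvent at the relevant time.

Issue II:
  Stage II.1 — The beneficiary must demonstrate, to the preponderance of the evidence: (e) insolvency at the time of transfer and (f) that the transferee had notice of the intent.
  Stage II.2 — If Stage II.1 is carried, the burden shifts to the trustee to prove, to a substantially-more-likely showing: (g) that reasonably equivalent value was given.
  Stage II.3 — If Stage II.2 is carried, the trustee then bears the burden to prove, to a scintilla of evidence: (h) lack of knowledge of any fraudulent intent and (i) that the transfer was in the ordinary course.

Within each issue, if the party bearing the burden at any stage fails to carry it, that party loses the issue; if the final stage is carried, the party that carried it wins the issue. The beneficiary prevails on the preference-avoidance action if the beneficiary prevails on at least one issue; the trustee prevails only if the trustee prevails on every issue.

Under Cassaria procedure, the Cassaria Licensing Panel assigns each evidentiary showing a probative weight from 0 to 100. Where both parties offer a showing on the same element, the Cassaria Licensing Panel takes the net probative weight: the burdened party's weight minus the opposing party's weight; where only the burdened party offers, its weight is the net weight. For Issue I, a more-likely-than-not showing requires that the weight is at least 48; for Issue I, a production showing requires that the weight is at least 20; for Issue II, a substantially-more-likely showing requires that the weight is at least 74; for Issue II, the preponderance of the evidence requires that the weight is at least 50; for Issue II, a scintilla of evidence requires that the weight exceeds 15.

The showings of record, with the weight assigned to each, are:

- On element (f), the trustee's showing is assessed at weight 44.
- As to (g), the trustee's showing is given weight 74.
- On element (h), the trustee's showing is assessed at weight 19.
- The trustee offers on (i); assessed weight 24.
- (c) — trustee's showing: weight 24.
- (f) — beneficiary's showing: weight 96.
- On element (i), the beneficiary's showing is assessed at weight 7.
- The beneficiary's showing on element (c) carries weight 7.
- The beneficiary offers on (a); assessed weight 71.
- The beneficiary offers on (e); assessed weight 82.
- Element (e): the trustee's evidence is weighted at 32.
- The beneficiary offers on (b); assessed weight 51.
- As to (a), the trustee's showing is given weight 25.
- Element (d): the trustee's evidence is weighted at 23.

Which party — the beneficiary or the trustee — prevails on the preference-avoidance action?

— Issue I —
Stage I.1 — burden on beneficiary; standard: a more-likely-than-not showing (weight is at least 48).
    (a): 71 − 25 = 46 < 48 [not met]
    (b): 51 ≥ 48 [met]
  Not every element is met, so the beneficiary fails to carry Stage I.1.
The analysis ends at Stage I.1; the trustee prevails on this issue.
— Issue II —
Stage II.1 (beneficiary, the preponderance of the evidence, weight is at least 50): (e) net 82−32=50 ≥ 50 — meets; (f) net 96−44=52 ≥ 50 — meets.
  Stage II.1 is satisfied; the onus moves to the trustee.
Stage II.2 (trustee, a substantially-more-likely showing, weight is at least 74): (g) 74 ≥ 74 — meets.
  Stage II.2 carried; the burden remains with the trustee.
Stage II.3 (trustee, a scintilla of evidence, weight exceeds 15): (h) 19 > 15 — meets; (i) net 24−7=17 > 15 — meets.
  The trustee carries the last stage.
Every stage carried; the trustee prevails on this issue.
Per-issue: Issue I → trustee; Issue II → trustee. The beneficiary must prevail on at least one issue; overall, the trustee prevails.

trustee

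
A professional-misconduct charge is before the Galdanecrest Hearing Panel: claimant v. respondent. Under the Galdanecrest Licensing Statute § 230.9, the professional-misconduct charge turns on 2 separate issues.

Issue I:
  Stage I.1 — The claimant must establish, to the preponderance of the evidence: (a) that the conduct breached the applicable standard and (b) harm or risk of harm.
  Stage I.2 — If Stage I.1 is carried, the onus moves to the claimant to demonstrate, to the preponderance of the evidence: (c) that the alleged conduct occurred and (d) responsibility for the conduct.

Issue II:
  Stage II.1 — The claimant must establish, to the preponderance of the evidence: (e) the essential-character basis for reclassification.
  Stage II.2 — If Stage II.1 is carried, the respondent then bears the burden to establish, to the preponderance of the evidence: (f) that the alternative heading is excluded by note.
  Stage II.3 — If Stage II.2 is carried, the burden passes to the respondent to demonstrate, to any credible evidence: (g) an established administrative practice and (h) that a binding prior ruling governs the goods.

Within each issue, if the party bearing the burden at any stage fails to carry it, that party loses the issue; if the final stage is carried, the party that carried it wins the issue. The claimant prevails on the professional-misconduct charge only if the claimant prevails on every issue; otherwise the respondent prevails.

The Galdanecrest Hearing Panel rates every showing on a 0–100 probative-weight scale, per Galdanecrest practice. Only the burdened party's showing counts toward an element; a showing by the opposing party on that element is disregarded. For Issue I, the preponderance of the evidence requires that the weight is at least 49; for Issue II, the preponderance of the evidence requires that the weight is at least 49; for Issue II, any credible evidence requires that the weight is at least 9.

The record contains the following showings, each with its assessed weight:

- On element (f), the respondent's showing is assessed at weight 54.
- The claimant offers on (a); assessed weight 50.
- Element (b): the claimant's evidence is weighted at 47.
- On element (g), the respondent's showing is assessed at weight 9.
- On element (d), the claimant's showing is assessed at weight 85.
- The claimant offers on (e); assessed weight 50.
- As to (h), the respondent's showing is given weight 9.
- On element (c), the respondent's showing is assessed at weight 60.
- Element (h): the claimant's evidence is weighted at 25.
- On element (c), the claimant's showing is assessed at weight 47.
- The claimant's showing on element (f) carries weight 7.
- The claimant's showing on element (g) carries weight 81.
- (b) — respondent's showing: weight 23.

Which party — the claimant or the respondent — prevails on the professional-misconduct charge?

respondent

— Issue I —
Stage I.1 — burden on claimant; standard: the preponderance of the evidence (weight is at least 49).
    (a): 50 ≥ 49 [met]
    (b): 47 (respondent's 23 disregarded) < 49 [not met]
  Stage I.1 not carried; the claimant fails its burden.
The respondent prevails on this issue.
— Issue II —
Stage II.1 — burden on claimant; standard: the preponderance of the evidence (weight is at least 49).
    (e): 50 ≥ 49 [met]
  Stage II.1 carried; the burden shifts to the respondent.
Stage II.2 — burden on respondent; standard: the preponderance of the evidence (weight is at least 49).
    (f): 54 (claimant's 7 disregarded) ≥ 49 [met]
  Stage II.2 is satisfied; the respondent continues to bear the burden.
Stage II.3 — burden on respondent; standard: any credible evidence (weight is at least 9).
    (g): 9 (claimant's 81 disregarded) ≥ 9 [met]
    (h): 9 (claimant's 25 disregarded) ≥ 9 [met]
  All elements met at the final stage.
With every stage satisfied, the respondent prevails on this issue.
Per-issue: Issue I → respondent; Issue II → respondent. The claimant must prevail on every issue; overall, the respondent prevails.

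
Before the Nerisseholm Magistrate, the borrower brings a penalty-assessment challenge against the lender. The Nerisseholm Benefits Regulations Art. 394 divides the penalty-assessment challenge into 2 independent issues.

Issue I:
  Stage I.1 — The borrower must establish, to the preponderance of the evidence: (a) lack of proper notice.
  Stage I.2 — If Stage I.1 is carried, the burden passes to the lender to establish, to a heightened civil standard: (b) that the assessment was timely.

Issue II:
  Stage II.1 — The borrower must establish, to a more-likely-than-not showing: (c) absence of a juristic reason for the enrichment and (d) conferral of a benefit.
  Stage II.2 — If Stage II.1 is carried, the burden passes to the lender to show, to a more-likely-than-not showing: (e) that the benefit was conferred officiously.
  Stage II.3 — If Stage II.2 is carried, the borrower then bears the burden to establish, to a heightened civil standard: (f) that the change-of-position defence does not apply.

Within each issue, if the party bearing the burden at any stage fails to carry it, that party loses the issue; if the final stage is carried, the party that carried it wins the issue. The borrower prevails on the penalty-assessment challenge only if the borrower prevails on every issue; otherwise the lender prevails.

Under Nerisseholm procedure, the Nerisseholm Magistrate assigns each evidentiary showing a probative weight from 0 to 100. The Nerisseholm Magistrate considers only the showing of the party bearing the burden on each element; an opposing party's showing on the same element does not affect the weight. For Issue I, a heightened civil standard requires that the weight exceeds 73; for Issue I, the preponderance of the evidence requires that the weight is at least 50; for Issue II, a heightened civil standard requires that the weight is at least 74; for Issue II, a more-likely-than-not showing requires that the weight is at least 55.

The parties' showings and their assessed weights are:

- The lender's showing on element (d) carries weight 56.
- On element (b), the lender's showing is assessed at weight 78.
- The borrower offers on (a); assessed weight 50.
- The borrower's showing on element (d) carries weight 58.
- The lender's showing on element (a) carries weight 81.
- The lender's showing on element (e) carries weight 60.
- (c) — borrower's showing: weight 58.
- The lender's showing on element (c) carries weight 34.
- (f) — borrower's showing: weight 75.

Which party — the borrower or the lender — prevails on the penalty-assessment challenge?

lender

— Issue I —
Stage I.1 — burden on borrower; standard: the preponderance of the evidence (weight is at least 50).
    (a): 50 (lender's 81 disregarded) ≥ 50 [met]
  All elements met. The burden passes to the lender.
Stage I.2 — burden on lender; standard: a heightened civil standard (weight exceeds 73).
    (b): 78 > 73 [met]
  All elements met at the final stage.
All stages carried — the lender prevails on this issue.
— Issue II —
Stage II.1 (borrower, a more-likely-than-not showing, weight is at least 55): (c) 58 (lender's 34 disregarded) ≥ 55 — meets; (d) 58 (lender's 56 disregarded) ≥ 55 — meets.
  All elements met. The burden passes to the lender.
Stage II.2 (lender, a more-likely-than-not showing, weight is at least 55): (e) 60 ≥ 55 — meets.
  Stage II.2 carried; the burden shifts to the borrower.
Stage II.3 (borrower, a heightened civil standard, weight is at least 74): (f) 75 ≥ 74 — meets.
  The borrower carries the last stage.
With every stage satisfied, the borrower prevails on this issue.
Per-issue: Issue I → lender; Issue II → borrower. The borrower must prevail on every issue; overall, the lender prevails.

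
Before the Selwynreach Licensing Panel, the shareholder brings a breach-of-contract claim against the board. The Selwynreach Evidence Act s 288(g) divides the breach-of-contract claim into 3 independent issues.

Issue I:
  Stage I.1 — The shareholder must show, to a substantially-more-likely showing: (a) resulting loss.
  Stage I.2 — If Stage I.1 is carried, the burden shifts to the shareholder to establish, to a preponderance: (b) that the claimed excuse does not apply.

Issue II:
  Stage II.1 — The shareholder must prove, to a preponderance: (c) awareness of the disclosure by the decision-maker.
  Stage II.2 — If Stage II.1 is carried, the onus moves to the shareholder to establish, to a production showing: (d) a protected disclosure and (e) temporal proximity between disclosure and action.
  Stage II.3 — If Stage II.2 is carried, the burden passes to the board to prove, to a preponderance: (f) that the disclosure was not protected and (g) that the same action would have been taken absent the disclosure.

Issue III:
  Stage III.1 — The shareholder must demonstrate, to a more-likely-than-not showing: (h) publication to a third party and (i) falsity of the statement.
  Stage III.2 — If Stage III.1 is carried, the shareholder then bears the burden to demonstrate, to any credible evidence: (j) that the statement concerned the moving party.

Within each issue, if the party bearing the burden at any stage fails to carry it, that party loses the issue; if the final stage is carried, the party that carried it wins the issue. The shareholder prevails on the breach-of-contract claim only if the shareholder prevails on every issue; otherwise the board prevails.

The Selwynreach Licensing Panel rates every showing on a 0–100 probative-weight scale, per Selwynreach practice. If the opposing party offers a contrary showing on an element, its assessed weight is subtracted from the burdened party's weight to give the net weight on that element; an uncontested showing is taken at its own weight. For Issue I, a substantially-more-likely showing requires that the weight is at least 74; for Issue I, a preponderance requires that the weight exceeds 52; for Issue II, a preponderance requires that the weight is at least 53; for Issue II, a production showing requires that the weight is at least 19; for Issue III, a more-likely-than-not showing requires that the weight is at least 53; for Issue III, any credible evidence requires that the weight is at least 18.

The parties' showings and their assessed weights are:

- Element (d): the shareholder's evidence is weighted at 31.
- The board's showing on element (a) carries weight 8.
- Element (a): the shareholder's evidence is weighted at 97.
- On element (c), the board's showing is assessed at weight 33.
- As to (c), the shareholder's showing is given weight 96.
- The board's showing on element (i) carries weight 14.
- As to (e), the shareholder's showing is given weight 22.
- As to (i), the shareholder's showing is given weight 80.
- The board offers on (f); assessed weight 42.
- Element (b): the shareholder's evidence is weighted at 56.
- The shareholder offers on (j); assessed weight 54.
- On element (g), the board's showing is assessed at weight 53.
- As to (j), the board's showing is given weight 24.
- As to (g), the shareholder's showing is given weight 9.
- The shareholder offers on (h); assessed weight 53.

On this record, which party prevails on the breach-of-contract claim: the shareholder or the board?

shareholder

— Issue I —
Stage I.1 — burden on shareholder; standard: a substantially-more-likely showing (weight is at least 74).
    (a): 97 − 8 = 89 ≥ 74 [met]
  Stage I.1 carried; the burden remains with the shareholder.
Stage I.2 — burden on shareholder; standard: a preponderance (weight exceeds 52).
    (b): 56 > 52 [met]
  The shareholder carries the last stage.
Every stage carried; the shareholder prevails on this issue.
— Issue II —
Stage II.1 (shareholder, a preponderance, weight is at least 53): (c) net 96−33=63 ≥ 53 — meets.
  Stage II.1 is satisfied; the shareholder continues to bear the burden.
Stage II.2 (shareholder, a production showing, weight is at least 19): (d) 31 ≥ 19 — meets; (e) 22 ≥ 19 — meets.
  The shareholder carries Stage II.2; the board now bears the burden.
Stage II.3 (board, a preponderance, weight is at least 53): (f) 42 < 53 — fails; (g) net 53−9=44 < 53 — fails.
  Stage II.3 not carried; the board fails its burden.
The shareholder prevails on this issue.
— Issue III —
Stage III.1 — burden on shareholder; standard: a more-likely-than-not showing (weight is at least 53).
    (h): 53 ≥ 53 [met]
    (i): 80 − 14 = 66 ≥ 53 [met]
  All elements met. The shareholder retains the burden for Stage III.2.
Stage III.2 — burden on shareholder; standard: any credible evidence (weight is at least 18).
    (j): 54 − 24 = 30 ≥ 18 [met]
  The shareholder carries the last stage.
Every stage carried; the shareholder prevails on this issue.
Per-issue: Issue I → shareholder; Issue II → shareholder; Issue III → shareholder. The shareholder must prevail on every issue; overall, the shareholder prevails.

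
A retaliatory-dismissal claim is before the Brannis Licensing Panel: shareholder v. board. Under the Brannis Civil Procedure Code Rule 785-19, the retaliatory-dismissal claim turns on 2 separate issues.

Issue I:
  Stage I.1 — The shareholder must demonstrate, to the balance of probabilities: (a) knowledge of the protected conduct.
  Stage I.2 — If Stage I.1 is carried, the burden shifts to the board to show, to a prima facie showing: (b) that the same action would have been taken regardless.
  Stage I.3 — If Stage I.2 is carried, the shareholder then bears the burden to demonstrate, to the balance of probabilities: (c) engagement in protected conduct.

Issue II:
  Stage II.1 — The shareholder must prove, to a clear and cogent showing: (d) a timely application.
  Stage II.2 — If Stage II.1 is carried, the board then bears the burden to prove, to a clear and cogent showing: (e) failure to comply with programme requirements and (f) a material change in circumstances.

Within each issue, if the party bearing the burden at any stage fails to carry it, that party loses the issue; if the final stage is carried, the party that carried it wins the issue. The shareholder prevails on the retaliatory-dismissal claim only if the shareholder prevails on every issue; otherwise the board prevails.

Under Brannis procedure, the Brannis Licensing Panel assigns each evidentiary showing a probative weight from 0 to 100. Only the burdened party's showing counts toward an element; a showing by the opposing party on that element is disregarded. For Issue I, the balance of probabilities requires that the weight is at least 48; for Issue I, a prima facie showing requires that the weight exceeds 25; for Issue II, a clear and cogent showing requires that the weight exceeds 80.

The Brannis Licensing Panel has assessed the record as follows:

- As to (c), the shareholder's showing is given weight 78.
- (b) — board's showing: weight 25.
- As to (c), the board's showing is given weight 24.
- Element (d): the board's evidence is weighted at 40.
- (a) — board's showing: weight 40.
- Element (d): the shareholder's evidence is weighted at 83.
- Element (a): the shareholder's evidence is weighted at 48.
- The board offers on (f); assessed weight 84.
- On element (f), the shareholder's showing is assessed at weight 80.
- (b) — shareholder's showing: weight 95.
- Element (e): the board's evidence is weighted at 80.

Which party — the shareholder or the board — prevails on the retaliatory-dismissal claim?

shareholder

— Issue I —
At Stage I.1 the shareholder must meet the balance of probabilities (weight is at least 48): on (a) the weight is 48 (the board's 40 is given no effect), which does reach 48, so (a) meets the standard.
  Stage I.1 carried; the burden shifts to the board.
At Stage I.2 the board must meet a prima facie showing (weight exceeds 25): on (b) the weight is 25 (the shareholder's 95 is given no effect), ≤ 25, so (b) does not meet the standard.
  Not every element is met, so the board fails to carry Stage I.2.
The analysis ends at Stage I.2; the shareholder prevails on this issue.
— Issue II —
At Stage II.1 the shareholder must meet a clear and cogent showing (weight exceeds 80): on (d) the weight is 83 (the board's 40 is given no effect), which does exceed 80, so (d) meets the standard.
  Stage II.1 carried; the burden shifts to the board.
At Stage II.2 the board must meet a clear and cogent showing (weight exceeds 80): on (e) the weight is 80, which does not exceed 80, so (e) does not meet the standard; on (f) the weight is 84 (the shareholder's 80 is given no effect), > 80, so (f) meets the standard.
  Not every element is met, so the board fails to carry Stage II.2.
The analysis ends at Stage II.2; the shareholder prevails on this issue.
Per-issue: Issue I → shareholder; Issue II → shareholder. The shareholder must prevail on every issue; overall, the shareholder prevails.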